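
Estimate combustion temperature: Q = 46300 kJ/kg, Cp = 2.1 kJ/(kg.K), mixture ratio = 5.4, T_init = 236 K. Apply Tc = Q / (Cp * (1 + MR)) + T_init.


Tc = 46300 / (2.1 * (1 + 5.4)) + 236 = 3681 K

3681 K


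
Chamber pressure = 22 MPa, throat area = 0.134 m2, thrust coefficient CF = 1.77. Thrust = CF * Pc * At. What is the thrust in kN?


F = 1.77 * 22e6 * 0.134 = 5.2180e+06 N = 5218.0 kN

5218.0 kN


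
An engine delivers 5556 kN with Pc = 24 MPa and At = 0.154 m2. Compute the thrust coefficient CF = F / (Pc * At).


CF = 5556000 / (24e6 * 0.154) = 1.5

1.5


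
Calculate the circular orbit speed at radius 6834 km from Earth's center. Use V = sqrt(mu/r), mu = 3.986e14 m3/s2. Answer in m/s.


V = sqrt(3.986e14 / 6834000) = 7637 m/s

7637 m/s


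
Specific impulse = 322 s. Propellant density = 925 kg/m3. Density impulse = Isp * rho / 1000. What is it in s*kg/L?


rho*Isp = 322 * 925 / 1000 = 298 s*kg/L

298 s*kg/L


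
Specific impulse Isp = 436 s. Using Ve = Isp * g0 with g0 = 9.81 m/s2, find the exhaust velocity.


Ve = Isp * g0 = 436 * 9.81 = 4277.2 m/s

4277.2 m/s


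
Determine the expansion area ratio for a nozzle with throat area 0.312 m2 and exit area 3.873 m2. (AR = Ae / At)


AR = 3.873 / 0.312 = 12.4

12.4


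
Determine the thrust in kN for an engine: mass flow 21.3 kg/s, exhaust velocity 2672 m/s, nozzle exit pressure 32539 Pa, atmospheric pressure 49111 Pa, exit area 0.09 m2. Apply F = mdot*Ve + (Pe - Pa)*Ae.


F = 21.3 * 2672 + (32539 - 49111) * 0.09 = 55422.0 N = 55.4 kN

55.4 kN


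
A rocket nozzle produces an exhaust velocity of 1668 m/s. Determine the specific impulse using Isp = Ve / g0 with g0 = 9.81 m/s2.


Isp = Ve / g0 = 1668 / 9.81 = 170.0 s

170.0 s


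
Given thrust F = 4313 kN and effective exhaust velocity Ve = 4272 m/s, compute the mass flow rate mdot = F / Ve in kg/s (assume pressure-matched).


mdot = F / Ve = 4313000 / 4272 = 1009.6 kg/s

1009.6 kg/s


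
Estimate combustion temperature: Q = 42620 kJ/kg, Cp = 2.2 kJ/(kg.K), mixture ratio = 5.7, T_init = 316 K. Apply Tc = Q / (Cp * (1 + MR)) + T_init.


Tc = 42620 / (2.2 * (1 + 5.7)) + 316 = 3207 K

3207 K


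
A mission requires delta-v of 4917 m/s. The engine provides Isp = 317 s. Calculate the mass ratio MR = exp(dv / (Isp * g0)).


Ve = 317 * 9.81 = 3109.77 m/s
MR = exp(4917 / 3109.77) = 4.861

4.861


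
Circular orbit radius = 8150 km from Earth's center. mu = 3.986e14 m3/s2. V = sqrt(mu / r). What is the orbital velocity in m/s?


V = sqrt(3.986e14 / 8150000) = 6993 m/s

6993 m/s


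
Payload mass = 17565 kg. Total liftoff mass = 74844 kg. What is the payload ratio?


PR = 17565 / 74844 = 0.2347

0.2347


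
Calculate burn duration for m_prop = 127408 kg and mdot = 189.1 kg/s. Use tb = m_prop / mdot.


tb = 127408 / 189.1 = 673.8 s

673.8 s


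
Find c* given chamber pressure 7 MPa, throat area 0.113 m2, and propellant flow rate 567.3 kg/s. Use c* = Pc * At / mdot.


c* = 7e6 * 0.113 / 567.3 = 1394 m/s

1394 m/s


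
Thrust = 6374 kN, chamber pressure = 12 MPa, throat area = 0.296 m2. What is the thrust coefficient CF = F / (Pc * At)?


CF = 6374000 / (12e6 * 0.296) = 1.79

1.79


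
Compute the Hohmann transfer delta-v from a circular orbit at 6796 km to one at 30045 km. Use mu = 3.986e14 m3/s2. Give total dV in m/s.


V1 = sqrt(mu/r1) = 7658.47 m/s
dV1 = V1*(sqrt(2*r2/(r1+r2)) - 1) = 2122.4 m/s
V2 = sqrt(mu/r2) = 3642.36 m/s
dV2 = V2*(1 - sqrt(2*r1/(r1+r2))) = 1429.98 m/s
Total dV = 3552 m/s

3552 m/s


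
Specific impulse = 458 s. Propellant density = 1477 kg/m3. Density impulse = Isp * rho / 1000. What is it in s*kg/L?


rho*Isp = 458 * 1477 / 1000 = 676 s*kg/L

676 s*kg/L


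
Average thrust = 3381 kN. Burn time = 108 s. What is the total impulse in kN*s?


It = 3381 * 108 = 365148 kN*s

365148 kN*s


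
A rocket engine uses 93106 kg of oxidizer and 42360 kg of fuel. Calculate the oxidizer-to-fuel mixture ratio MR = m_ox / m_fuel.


MR = 93106 / 42360 = 2.2

2.2


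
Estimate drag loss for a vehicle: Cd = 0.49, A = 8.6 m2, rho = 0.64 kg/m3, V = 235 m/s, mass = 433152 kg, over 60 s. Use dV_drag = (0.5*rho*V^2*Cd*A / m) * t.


D = 0.5 * 0.64 * 235^2 * 0.49 * 8.6 = 74469.81 N
a = 74469.81 / 433152 = 0.1719 m/s2
dV = 0.1719 * 60 = 10.3 m/s

10.3 m/s


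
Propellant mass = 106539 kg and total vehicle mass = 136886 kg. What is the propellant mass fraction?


PMF = 106539 / 136886 = 0.778

0.778


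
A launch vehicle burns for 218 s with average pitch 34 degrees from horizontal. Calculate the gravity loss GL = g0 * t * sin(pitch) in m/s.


GL = 9.81 * 218 * sin(34 deg) = 1196 m/s

1196 m/s


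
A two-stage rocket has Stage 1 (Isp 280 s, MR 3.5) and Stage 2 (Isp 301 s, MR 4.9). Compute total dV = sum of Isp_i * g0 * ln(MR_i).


dV1 = 280 * 9.81 * ln(3.5) = 3441.1 m/s
dV2 = 301 * 9.81 * ln(4.9) = 4692.7 m/s
Total dV = 3441.1 + 4692.7 = 8133.8 m/s ~ 8134 m/s

8134 m/s


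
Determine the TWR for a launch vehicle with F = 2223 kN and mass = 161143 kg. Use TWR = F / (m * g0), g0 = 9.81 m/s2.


TWR = 2223000 / (161143 * 9.81) = 1.41

1.41


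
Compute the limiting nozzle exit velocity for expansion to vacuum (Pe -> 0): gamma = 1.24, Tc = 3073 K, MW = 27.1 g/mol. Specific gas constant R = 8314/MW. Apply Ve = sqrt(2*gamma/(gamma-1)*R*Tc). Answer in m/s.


R = 8314 / 27.1 = 306.79 J/(kg.K)
Ve = sqrt(2 * 1.24 / (1.24 - 1) * 306.79 * 3073) = 3121 m/s

3121 m/s


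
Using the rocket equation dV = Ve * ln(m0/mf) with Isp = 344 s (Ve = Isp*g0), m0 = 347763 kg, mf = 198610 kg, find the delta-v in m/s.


Ve = 344 * 9.81 = 3374.64 m/s
dV = 3374.64 * ln(347763/198610) = 1890 m/s

1890 m/s


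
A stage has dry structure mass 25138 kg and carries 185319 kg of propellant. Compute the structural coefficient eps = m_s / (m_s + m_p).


eps = 25138 / (25138 + 185319) = 0.1194

0.1194


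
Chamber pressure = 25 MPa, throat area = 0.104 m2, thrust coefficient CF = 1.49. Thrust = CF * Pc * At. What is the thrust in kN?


F = 1.49 * 25e6 * 0.104 = 3.8740e+06 N = 3874.0 kN

3874.0 kN


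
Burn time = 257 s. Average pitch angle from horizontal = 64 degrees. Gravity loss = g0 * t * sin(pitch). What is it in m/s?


GL = 9.81 * 257 * sin(64 deg) = 2266 m/s

2266 m/s


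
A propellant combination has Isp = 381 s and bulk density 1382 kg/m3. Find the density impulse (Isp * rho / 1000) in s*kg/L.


rho*Isp = 381 * 1382 / 1000 = 527 s*kg/L

527 s*kg/L


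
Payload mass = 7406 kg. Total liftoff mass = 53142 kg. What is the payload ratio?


PR = 7406 / 53142 = 0.1394

0.1394


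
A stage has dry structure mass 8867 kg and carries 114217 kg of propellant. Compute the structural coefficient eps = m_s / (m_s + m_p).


eps = 8867 / (8867 + 114217) = 0.072

0.072


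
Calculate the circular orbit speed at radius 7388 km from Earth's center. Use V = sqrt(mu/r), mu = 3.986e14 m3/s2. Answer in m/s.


V = sqrt(3.986e14 / 7388000) = 7345 m/s

7345 m/s


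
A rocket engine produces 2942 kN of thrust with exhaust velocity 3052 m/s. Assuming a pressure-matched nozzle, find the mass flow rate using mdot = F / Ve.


mdot = F / Ve = 2942000 / 3052 = 964.0 kg/s

964.0 kg/s


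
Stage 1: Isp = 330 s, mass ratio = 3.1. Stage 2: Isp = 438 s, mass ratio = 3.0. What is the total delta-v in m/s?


dV1 = 330 * 9.81 * ln(3.1) = 3662.7 m/s
dV2 = 438 * 9.81 * ln(3.0) = 4720.5 m/s
Total dV = 3662.7 + 4720.5 = 8383.2 m/s ~ 8383 m/s

8383 m/s


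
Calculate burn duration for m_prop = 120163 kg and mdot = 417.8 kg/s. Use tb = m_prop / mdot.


tb = 120163 / 417.8 = 287.6 s

287.6 s


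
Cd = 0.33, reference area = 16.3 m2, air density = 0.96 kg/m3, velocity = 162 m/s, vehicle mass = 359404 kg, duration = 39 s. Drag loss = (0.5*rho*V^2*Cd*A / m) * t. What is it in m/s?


D = 0.5 * 0.96 * 162^2 * 0.33 * 16.3 = 67759.91 N
a = 67759.91 / 359404 = 0.1885 m/s2
dV = 0.1885 * 39 = 7.4 m/s

7.4 m/s


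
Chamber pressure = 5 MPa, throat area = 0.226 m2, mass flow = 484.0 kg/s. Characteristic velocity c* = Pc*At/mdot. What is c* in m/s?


c* = 5e6 * 0.226 / 484.0 = 2335 m/s

2335 m/s


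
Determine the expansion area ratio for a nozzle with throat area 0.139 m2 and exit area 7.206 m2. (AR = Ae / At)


AR = 7.206 / 0.139 = 51.8

51.8


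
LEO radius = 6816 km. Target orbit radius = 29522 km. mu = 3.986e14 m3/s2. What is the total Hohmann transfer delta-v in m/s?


V1 = sqrt(mu/r1) = 7647.22 m/s
dV1 = V1*(sqrt(2*r2/(r1+r2)) - 1) = 2100.68 m/s
V2 = sqrt(mu/r2) = 3674.48 m/s
dV2 = V2*(1 - sqrt(2*r1/(r1+r2))) = 1423.9 m/s
Total dV = 3525 m/s

3525 m/s


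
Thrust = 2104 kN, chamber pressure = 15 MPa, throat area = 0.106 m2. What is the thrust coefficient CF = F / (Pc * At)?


CF = 2104000 / (15e6 * 0.106) = 1.32

1.32


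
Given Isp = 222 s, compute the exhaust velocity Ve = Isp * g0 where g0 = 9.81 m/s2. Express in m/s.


Ve = Isp * g0 = 222 * 9.81 = 2177.8 m/s

2177.8 m/s


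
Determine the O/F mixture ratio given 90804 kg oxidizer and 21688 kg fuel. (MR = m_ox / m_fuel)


MR = 90804 / 21688 = 4.19

4.19


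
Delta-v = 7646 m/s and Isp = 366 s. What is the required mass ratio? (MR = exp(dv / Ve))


Ve = 366 * 9.81 = 3590.46 m/s
MR = exp(7646 / 3590.46) = 8.411

8.411


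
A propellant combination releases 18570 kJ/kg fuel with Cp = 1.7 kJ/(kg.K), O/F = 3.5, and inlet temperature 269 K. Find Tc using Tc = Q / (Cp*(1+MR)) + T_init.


Tc = 18570 / (1.7 * (1 + 3.5)) + 269 = 2696 K

2696 K


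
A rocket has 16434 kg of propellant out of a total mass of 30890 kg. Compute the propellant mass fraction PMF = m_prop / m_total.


PMF = 16434 / 30890 = 0.532

0.532


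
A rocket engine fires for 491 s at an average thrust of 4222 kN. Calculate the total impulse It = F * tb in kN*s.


It = 4222 * 491 = 2073002 kN*s

2073002 kN*s


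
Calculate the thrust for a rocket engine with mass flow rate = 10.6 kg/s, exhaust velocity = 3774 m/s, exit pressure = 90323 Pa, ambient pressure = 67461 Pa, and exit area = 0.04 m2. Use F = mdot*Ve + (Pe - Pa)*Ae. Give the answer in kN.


F = 10.6 * 3774 + (90323 - 67461) * 0.04 = 40919.0 N = 40.9 kN

40.9 kN


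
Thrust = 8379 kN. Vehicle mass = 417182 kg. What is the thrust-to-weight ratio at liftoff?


TWR = 8379000 / (417182 * 9.81) = 2.05

2.05


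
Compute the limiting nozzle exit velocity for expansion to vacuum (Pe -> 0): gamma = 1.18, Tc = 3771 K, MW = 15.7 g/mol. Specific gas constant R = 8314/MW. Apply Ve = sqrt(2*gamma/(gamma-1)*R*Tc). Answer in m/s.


R = 8314 / 15.7 = 529.55 J/(kg.K)
Ve = sqrt(2 * 1.18 / (1.18 - 1) * 529.55 * 3771) = 5117 m/s

5117 m/s


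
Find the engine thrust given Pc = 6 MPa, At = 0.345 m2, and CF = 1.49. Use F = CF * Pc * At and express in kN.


F = 1.49 * 6e6 * 0.345 = 3.0843e+06 N = 3084.3 kN

3084.3 kN


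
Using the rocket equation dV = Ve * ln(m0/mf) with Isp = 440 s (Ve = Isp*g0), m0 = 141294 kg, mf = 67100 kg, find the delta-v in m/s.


Ve = 440 * 9.81 = 4316.4 m/s
dV = 4316.4 * ln(141294/67100) = 3214 m/s

3214 m/s


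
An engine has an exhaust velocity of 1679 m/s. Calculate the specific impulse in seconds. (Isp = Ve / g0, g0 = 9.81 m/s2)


Isp = Ve / g0 = 1679 / 9.81 = 171.2 s

171.2 s


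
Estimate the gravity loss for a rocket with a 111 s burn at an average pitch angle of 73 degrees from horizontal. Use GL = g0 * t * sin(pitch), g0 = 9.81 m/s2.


GL = 9.81 * 111 * sin(73 deg) = 1041 m/s

1041 m/s


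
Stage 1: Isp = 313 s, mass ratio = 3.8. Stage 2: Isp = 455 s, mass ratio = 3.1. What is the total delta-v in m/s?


dV1 = 313 * 9.81 * ln(3.8) = 4099.2 m/s
dV2 = 455 * 9.81 * ln(3.1) = 5050.1 m/s
Total dV = 4099.2 + 5050.1 = 9149.3 m/s ~ 9149 m/s

9149 m/s


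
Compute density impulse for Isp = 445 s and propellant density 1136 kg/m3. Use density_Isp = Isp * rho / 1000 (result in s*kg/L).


rho*Isp = 445 * 1136 / 1000 = 506 s*kg/L

506 s*kg/L


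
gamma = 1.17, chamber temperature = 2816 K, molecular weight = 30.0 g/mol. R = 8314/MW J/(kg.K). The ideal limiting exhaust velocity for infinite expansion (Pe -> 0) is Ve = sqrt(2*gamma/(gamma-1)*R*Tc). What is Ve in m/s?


R = 8314 / 30.0 = 277.13 J/(kg.K)
Ve = sqrt(2 * 1.17 / (1.17 - 1) * 277.13 * 2816) = 3278 m/s

3278 m/s


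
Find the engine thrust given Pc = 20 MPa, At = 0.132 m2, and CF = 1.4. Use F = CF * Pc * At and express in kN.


F = 1.4 * 20e6 * 0.132 = 3.6960e+06 N = 3696.0 kN

3696.0 kN


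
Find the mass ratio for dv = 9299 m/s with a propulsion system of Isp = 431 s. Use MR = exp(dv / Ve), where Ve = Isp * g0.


Ve = 431 * 9.81 = 4228.11 m/s
MR = exp(9299 / 4228.11) = 9.019

9.019


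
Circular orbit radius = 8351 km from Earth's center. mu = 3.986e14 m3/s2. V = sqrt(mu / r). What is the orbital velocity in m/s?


V = sqrt(3.986e14 / 8351000) = 6909 m/s

6909 m/s


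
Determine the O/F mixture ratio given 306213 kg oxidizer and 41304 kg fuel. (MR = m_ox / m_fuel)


MR = 306213 / 41304 = 7.41

7.41


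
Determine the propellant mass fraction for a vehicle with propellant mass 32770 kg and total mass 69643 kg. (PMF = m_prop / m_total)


PMF = 32770 / 69643 = 0.471

0.471


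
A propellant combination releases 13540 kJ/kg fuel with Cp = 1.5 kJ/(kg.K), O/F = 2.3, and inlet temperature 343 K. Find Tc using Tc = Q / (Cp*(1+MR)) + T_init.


Tc = 13540 / (1.5 * (1 + 2.3)) + 343 = 3078 K

3078 K


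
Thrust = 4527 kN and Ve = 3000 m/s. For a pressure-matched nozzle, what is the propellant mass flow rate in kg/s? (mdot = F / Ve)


mdot = F / Ve = 4527000 / 3000 = 1509.0 kg/s

1509.0 kg/s


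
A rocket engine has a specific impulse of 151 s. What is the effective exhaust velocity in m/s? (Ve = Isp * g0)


Ve = Isp * g0 = 151 * 9.81 = 1481.3 m/s

1481.3 m/s


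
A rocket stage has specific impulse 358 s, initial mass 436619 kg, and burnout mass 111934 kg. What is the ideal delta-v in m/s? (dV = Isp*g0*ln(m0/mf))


Ve = 358 * 9.81 = 3511.98 m/s
dV = 3511.98 * ln(436619/111934) = 4780 m/s

4780 m/s


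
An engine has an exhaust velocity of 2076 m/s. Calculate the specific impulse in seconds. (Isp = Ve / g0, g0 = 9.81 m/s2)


Isp = Ve / g0 = 2076 / 9.81 = 211.6 s

211.6 s


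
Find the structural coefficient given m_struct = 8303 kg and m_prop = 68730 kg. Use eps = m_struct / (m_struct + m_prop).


eps = 8303 / (8303 + 68730) = 0.1078

0.1078


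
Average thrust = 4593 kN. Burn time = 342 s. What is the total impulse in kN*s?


It = 4593 * 342 = 1570806 kN*s

1570806 kN*s


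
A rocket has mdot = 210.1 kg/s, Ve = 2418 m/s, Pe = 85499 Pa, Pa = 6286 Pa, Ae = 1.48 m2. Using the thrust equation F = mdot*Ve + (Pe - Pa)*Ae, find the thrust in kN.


F = 210.1 * 2418 + (85499 - 6286) * 1.48 = 625257.0 N = 625.3 kN

625.3 kN


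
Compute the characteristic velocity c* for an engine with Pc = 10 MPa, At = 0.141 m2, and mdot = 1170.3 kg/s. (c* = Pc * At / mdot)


c* = 10e6 * 0.141 / 1170.3 = 1205 m/s

1205 m/s


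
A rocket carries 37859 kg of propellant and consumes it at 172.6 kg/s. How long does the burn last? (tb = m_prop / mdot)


tb = 37859 / 172.6 = 219.3 s

219.3 s


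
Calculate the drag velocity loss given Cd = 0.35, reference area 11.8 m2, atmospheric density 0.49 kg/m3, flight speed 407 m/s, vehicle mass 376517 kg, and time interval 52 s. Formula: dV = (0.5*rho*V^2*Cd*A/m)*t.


D = 0.5 * 0.49 * 407^2 * 0.35 * 11.8 = 167611.94 N
a = 167611.94 / 376517 = 0.4452 m/s2
dV = 0.4452 * 52 = 23.1 m/s

23.1 m/s


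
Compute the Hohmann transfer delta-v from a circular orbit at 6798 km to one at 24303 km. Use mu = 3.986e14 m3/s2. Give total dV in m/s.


V1 = sqrt(mu/r1) = 7657.34 m/s
dV1 = V1*(sqrt(2*r2/(r1+r2)) - 1) = 1915.39 m/s
V2 = sqrt(mu/r2) = 4049.85 m/s
dV2 = V2*(1 - sqrt(2*r1/(r1+r2))) = 1372.18 m/s
Total dV = 3288 m/s

3288 m/s


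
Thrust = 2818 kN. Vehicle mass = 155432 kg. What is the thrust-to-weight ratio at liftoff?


TWR = 2818000 / (155432 * 9.81) = 1.85

1.85


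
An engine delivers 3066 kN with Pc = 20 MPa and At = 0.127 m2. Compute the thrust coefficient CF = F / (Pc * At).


CF = 3066000 / (20e6 * 0.127) = 1.21

1.21


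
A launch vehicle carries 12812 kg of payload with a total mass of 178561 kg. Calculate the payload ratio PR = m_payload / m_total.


PR = 12812 / 178561 = 0.0718

0.0718


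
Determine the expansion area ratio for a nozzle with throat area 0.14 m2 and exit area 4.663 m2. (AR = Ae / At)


AR = 4.663 / 0.14 = 33.3

33.3


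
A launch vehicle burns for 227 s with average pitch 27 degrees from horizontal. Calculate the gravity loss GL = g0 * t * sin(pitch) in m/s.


GL = 9.81 * 227 * sin(27 deg) = 1011 m/s

1011 m/s


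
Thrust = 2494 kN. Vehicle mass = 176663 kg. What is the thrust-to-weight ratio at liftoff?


TWR = 2494000 / (176663 * 9.81) = 1.44

1.44


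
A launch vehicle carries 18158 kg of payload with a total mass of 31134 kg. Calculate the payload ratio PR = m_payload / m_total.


PR = 18158 / 31134 = 0.5832

0.5832


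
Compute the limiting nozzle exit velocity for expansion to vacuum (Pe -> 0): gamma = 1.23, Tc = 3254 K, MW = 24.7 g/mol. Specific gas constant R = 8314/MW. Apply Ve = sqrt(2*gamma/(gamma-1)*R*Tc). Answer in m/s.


R = 8314 / 24.7 = 336.6 J/(kg.K)
Ve = sqrt(2 * 1.23 / (1.23 - 1) * 336.6 * 3254) = 3423 m/s

3423 m/s


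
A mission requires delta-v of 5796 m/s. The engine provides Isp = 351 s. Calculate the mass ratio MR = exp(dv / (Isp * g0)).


Ve = 351 * 9.81 = 3443.31 m/s
MR = exp(5796 / 3443.31) = 5.383

5.383


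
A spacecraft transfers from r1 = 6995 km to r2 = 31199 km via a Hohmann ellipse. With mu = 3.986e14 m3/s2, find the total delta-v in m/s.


V1 = sqrt(mu/r1) = 7548.75 m/s
dV1 = V1*(sqrt(2*r2/(r1+r2)) - 1) = 2099.82 m/s
V2 = sqrt(mu/r2) = 3574.36 m/s
dV2 = V2*(1 - sqrt(2*r1/(r1+r2))) = 1411.1 m/s
Total dV = 3511 m/s

3511 m/s


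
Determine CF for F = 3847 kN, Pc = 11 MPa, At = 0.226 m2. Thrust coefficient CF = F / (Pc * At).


CF = 3847000 / (11e6 * 0.226) = 1.55

1.55


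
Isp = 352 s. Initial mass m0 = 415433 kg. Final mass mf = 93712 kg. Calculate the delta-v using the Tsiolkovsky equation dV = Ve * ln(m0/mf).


Ve = 352 * 9.81 = 3453.12 m/s
dV = 3453.12 * ln(415433/93712) = 5142 m/s

5142 m/s


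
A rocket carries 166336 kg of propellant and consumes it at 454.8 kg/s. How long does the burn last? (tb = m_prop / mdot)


tb = 166336 / 454.8 = 365.7 s

365.7 s


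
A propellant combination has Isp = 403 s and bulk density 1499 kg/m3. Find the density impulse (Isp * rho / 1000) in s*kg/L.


rho*Isp = 403 * 1499 / 1000 = 604 s*kg/L

604 s*kg/L


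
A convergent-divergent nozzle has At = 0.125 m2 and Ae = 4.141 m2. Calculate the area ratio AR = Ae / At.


AR = 4.141 / 0.125 = 33.1

33.1


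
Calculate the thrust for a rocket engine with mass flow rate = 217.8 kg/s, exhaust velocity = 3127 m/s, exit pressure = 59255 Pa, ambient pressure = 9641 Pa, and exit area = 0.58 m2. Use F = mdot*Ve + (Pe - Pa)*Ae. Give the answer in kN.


F = 217.8 * 3127 + (59255 - 9641) * 0.58 = 709837.0 N = 709.8 kN

709.8 kN


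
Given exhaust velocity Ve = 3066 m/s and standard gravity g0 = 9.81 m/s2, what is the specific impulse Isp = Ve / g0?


Isp = Ve / g0 = 3066 / 9.81 = 312.5 s

312.5 s


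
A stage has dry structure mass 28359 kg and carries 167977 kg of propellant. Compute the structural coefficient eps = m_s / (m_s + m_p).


eps = 28359 / (28359 + 167977) = 0.1444

0.1444


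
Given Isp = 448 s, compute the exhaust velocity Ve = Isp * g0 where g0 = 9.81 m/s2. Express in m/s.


Ve = Isp * g0 = 448 * 9.81 = 4394.9 m/s

4394.9 m/s


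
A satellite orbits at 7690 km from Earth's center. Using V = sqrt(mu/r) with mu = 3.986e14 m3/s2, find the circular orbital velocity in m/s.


V = sqrt(3.986e14 / 7690000) = 7200 m/s

7200 m/s


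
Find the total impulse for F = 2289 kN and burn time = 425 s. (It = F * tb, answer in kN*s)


It = 2289 * 425 = 972825 kN*s

972825 kN*s


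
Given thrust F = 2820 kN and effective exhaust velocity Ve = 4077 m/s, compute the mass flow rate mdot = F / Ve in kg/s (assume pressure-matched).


mdot = F / Ve = 2820000 / 4077 = 691.7 kg/s

691.7 kg/s


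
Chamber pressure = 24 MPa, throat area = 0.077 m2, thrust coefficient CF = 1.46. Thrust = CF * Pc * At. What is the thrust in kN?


F = 1.46 * 24e6 * 0.077 = 2.6981e+06 N = 2698.1 kN

2698.1 kN


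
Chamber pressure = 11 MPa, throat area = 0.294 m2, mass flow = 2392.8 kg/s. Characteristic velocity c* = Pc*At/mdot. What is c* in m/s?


c* = 11e6 * 0.294 / 2392.8 = 1352 m/s

1352 m/s


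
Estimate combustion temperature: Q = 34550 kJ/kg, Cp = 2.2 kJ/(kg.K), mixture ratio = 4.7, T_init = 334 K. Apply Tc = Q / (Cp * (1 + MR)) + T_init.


Tc = 34550 / (2.2 * (1 + 4.7)) + 334 = 3089 K

3089 K


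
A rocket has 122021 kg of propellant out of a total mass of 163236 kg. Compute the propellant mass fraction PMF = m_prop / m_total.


PMF = 122021 / 163236 = 0.748

0.748


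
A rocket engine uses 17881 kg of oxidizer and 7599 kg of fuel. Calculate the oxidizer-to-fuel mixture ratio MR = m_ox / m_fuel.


MR = 17881 / 7599 = 2.35

2.35


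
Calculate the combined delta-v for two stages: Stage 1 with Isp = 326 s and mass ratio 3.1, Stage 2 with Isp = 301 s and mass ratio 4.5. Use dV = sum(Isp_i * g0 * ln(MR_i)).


dV1 = 326 * 9.81 * ln(3.1) = 3618.3 m/s
dV2 = 301 * 9.81 * ln(4.5) = 4441.3 m/s
Total dV = 3618.3 + 4441.3 = 8059.6 m/s ~ 8060 m/s

8060 m/s


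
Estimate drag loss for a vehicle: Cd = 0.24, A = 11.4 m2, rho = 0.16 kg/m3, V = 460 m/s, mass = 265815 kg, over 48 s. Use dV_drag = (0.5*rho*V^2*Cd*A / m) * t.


D = 0.5 * 0.16 * 460^2 * 0.24 * 11.4 = 46315.01 N
a = 46315.01 / 265815 = 0.1742 m/s2
dV = 0.1742 * 48 = 8.4 m/s

8.4 m/s


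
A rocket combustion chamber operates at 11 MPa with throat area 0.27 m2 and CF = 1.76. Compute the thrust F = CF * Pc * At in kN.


F = 1.76 * 11e6 * 0.27 = 5.2272e+06 N = 5227.2 kN

5227.2 kN


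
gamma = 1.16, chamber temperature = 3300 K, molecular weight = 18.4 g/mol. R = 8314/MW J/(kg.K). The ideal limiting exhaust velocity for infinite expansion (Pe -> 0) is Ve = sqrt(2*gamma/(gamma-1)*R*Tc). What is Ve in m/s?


R = 8314 / 18.4 = 451.85 J/(kg.K)
Ve = sqrt(2 * 1.16 / (1.16 - 1) * 451.85 * 3300) = 4650 m/s

4650 m/s


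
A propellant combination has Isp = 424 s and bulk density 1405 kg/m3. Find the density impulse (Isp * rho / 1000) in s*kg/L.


rho*Isp = 424 * 1405 / 1000 = 596 s*kg/L

596 s*kg/L


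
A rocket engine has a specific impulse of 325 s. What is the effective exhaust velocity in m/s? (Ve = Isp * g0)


Ve = Isp * g0 = 325 * 9.81 = 3188.2 m/s

3188.2 m/s


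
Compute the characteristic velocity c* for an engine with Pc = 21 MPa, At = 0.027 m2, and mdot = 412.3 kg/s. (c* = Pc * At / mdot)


c* = 21e6 * 0.027 / 412.3 = 1375 m/s

1375 m/s


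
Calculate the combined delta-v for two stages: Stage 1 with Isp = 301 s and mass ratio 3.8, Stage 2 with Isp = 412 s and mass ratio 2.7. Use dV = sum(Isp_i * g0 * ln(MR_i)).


dV1 = 301 * 9.81 * ln(3.8) = 3942.0 m/s
dV2 = 412 * 9.81 * ln(2.7) = 4014.4 m/s
Total dV = 3942.0 + 4014.4 = 7956.4 m/s ~ 7956 m/s

7956 m/s


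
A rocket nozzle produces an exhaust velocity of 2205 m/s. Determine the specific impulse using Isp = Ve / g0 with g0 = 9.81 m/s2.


Isp = Ve / g0 = 2205 / 9.81 = 224.8 s

224.8 s


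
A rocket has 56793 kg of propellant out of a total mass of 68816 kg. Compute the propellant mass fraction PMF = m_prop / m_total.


PMF = 56793 / 68816 = 0.825

0.825


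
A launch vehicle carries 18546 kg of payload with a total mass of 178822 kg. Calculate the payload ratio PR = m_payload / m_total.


PR = 18546 / 178822 = 0.1037

0.1037


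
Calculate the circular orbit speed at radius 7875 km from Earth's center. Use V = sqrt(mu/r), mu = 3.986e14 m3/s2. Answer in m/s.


V = sqrt(3.986e14 / 7875000) = 7114 m/s

7114 m/s


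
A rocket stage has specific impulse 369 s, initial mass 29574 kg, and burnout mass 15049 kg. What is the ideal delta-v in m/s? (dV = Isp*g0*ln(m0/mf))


Ve = 369 * 9.81 = 3619.89 m/s
dV = 3619.89 * ln(29574/15049) = 2446 m/s

2446 m/s


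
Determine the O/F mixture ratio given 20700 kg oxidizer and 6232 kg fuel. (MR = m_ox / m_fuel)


MR = 20700 / 6232 = 3.32

3.32


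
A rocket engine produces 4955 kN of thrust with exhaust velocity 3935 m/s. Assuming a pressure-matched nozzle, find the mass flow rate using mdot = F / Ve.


mdot = F / Ve = 4955000 / 3935 = 1259.2 kg/s

1259.2 kg/s


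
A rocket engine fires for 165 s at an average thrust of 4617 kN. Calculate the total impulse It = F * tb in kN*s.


It = 4617 * 165 = 761805 kN*s

761805 kN*s


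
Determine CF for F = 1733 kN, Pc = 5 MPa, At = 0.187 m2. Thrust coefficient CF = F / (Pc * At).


CF = 1733000 / (5e6 * 0.187) = 1.85

1.85


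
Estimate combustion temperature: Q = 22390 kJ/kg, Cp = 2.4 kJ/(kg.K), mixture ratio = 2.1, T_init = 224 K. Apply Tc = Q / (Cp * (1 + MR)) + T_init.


Tc = 22390 / (2.4 * (1 + 2.1)) + 224 = 3233 K

3233 K


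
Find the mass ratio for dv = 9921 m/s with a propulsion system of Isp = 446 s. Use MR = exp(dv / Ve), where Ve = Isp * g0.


Ve = 446 * 9.81 = 4375.26 m/s
MR = exp(9921 / 4375.26) = 9.655

9.655


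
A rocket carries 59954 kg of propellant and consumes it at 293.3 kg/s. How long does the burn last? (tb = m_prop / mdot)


tb = 59954 / 293.3 = 204.4 s

204.4 s


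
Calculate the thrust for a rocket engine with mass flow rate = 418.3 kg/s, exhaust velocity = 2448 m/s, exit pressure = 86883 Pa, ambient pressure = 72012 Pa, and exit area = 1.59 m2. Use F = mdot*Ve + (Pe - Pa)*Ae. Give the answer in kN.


F = 418.3 * 2448 + (86883 - 72012) * 1.59 = 1.0476e+06 N = 1047.6 kN

1047.6 kN


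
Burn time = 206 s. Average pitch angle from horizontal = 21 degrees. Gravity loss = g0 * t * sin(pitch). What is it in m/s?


GL = 9.81 * 206 * sin(21 deg) = 724 m/s

724 m/s


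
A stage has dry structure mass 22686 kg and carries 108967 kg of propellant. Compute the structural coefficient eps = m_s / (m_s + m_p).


eps = 22686 / (22686 + 108967) = 0.1723

0.1723


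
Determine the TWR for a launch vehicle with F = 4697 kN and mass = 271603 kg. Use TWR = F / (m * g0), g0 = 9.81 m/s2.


TWR = 4697000 / (271603 * 9.81) = 1.76

1.76


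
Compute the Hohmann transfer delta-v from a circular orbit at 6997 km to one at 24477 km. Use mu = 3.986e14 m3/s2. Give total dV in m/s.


V1 = sqrt(mu/r1) = 7547.67 m/s
dV1 = V1*(sqrt(2*r2/(r1+r2)) - 1) = 1865.39 m/s
V2 = sqrt(mu/r2) = 4035.43 m/s
dV2 = V2*(1 - sqrt(2*r1/(r1+r2))) = 1344.61 m/s
Total dV = 3210 m/s

3210 m/s


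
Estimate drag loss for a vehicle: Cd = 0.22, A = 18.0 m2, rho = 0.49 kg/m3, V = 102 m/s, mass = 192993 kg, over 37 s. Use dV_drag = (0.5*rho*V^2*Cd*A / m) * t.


D = 0.5 * 0.49 * 102^2 * 0.22 * 18.0 = 10093.96 N
a = 10093.96 / 192993 = 0.0523 m/s2
dV = 0.0523 * 37 = 1.9 m/s

1.9 m/s


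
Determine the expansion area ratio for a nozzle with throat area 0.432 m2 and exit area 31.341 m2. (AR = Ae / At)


AR = 31.341 / 0.432 = 72.5

72.5


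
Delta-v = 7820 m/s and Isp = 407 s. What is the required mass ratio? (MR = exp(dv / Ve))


Ve = 407 * 9.81 = 3992.67 m/s
MR = exp(7820 / 3992.67) = 7.089

7.089


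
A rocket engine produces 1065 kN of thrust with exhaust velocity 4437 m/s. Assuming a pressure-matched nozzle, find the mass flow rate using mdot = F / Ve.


mdot = F / Ve = 1065000 / 4437 = 240.0 kg/s

240.0 kg/s


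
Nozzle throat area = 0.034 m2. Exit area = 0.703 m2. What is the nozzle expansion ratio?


AR = 0.703 / 0.034 = 20.7

20.7


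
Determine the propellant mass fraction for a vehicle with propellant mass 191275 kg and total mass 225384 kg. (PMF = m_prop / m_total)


PMF = 191275 / 225384 = 0.849

0.849


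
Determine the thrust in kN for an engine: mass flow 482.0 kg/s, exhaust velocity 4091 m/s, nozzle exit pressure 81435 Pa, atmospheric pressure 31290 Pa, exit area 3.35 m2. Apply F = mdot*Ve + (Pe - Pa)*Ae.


F = 482.0 * 4091 + (81435 - 31290) * 3.35 = 2.1398e+06 N = 2139.8 kN

2139.8 kN


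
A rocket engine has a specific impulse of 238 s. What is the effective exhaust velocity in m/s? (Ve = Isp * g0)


Ve = Isp * g0 = 238 * 9.81 = 2334.8 m/s

2334.8 m/s


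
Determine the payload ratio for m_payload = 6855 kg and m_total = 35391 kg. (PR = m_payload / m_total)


PR = 6855 / 35391 = 0.1937

0.1937


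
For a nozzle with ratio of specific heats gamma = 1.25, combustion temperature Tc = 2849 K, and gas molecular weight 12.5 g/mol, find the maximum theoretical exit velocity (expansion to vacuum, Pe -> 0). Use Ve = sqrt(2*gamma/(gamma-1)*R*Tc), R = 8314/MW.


R = 8314 / 12.5 = 665.12 J/(kg.K)
Ve = sqrt(2 * 1.25 / (1.25 - 1) * 665.12 * 2849) = 4353 m/s

4353 m/s


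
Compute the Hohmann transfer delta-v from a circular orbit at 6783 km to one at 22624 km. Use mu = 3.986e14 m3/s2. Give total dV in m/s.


V1 = sqrt(mu/r1) = 7665.8 m/s
dV1 = V1*(sqrt(2*r2/(r1+r2)) - 1) = 1843.13 m/s
V2 = sqrt(mu/r2) = 4197.43 m/s
dV2 = V2*(1 - sqrt(2*r1/(r1+r2))) = 1346.52 m/s
Total dV = 3190 m/s

3190 m/s


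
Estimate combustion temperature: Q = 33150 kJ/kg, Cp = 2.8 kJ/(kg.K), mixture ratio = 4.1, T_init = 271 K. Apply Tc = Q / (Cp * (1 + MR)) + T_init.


Tc = 33150 / (2.8 * (1 + 4.1)) + 271 = 2592 K

2592 K


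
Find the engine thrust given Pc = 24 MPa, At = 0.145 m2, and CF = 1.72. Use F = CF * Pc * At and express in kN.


F = 1.72 * 24e6 * 0.145 = 5.9856e+06 N = 5985.6 kN

5985.6 kN


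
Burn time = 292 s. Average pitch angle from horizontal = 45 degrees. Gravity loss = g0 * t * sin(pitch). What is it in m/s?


GL = 9.81 * 292 * sin(45 deg) = 2026 m/s

2026 m/s


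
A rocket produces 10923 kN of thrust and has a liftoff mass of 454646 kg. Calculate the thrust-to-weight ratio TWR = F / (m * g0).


TWR = 10923000 / (454646 * 9.81) = 2.45

2.45


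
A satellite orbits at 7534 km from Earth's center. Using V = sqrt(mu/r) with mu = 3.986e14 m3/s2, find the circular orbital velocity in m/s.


V = sqrt(3.986e14 / 7534000) = 7274 m/s

7274 m/s


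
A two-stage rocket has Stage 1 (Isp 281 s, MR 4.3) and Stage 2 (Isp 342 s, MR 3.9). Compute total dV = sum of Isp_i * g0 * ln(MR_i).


dV1 = 281 * 9.81 * ln(4.3) = 4020.8 m/s
dV2 = 342 * 9.81 * ln(3.9) = 4566.1 m/s
Total dV = 4020.8 + 4566.1 = 8586.9 m/s ~ 8587 m/s

8587 m/s


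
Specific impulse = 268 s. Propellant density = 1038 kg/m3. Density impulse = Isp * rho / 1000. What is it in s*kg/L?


rho*Isp = 268 * 1038 / 1000 = 278 s*kg/L

278 s*kg/L


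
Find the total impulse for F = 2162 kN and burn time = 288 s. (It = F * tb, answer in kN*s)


It = 2162 * 288 = 622656 kN*s

622656 kN*s


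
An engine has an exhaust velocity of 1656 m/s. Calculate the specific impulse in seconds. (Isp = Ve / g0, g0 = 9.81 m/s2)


Isp = Ve / g0 = 1656 / 9.81 = 168.8 s

168.8 s


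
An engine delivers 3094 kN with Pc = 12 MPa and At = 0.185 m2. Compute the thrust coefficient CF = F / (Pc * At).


CF = 3094000 / (12e6 * 0.185) = 1.39

1.39


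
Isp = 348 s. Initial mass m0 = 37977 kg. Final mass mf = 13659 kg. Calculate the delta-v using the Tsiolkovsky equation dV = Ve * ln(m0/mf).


Ve = 348 * 9.81 = 3413.88 m/s
dV = 3413.88 * ln(37977/13659) = 3491 m/s

3491 m/s


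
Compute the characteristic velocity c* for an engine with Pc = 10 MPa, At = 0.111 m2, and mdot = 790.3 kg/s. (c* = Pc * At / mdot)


c* = 10e6 * 0.111 / 790.3 = 1405 m/s

1405 m/s


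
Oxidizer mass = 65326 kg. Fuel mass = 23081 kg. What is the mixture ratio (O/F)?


MR = 65326 / 23081 = 2.83

2.83


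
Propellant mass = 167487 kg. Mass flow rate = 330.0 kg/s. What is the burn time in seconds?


tb = 167487 / 330.0 = 507.5 s

507.5 s


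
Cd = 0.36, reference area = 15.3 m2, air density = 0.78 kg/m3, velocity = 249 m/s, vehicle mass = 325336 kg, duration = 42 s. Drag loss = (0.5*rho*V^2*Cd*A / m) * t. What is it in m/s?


D = 0.5 * 0.78 * 249^2 * 0.36 * 15.3 = 133185.59 N
a = 133185.59 / 325336 = 0.4094 m/s2
dV = 0.4094 * 42 = 17.2 m/s

17.2 m/s


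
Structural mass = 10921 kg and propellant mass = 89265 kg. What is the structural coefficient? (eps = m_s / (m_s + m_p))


eps = 10921 / (10921 + 89265) = 0.109

0.109


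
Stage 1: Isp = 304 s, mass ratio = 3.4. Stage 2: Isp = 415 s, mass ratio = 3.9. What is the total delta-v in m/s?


dV1 = 304 * 9.81 * ln(3.4) = 3649.6 m/s
dV2 = 415 * 9.81 * ln(3.9) = 5540.7 m/s
Total dV = 3649.6 + 5540.7 = 9190.3 m/s ~ 9190 m/s

9190 m/s


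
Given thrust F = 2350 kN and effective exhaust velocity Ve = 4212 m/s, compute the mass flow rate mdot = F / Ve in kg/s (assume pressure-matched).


mdot = F / Ve = 2350000 / 4212 = 557.9 kg/s

557.9 kg/s


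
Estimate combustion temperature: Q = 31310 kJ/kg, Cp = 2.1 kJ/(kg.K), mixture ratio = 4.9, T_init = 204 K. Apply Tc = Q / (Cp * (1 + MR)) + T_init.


Tc = 31310 / (2.1 * (1 + 4.9)) + 204 = 2731 K

2731 K


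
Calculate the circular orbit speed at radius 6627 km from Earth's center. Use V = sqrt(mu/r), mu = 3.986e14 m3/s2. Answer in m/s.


V = sqrt(3.986e14 / 6627000) = 7756 m/s

7756 m/s


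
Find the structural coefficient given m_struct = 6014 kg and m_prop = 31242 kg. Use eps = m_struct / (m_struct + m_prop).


eps = 6014 / (6014 + 31242) = 0.1614

0.1614


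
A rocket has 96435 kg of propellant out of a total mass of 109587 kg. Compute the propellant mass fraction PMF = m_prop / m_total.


PMF = 96435 / 109587 = 0.88

0.88


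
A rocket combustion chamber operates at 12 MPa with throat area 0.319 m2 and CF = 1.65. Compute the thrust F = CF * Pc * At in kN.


F = 1.65 * 12e6 * 0.319 = 6.3162e+06 N = 6316.2 kN

6316.2 kN


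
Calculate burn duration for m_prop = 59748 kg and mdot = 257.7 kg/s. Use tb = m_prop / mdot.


tb = 59748 / 257.7 = 231.9 s

231.9 s


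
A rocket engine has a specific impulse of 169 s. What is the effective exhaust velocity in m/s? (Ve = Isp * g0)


Ve = Isp * g0 = 169 * 9.81 = 1657.9 m/s

1657.9 m/s


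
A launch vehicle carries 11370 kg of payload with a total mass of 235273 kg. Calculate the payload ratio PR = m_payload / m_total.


PR = 11370 / 235273 = 0.0483

0.0483


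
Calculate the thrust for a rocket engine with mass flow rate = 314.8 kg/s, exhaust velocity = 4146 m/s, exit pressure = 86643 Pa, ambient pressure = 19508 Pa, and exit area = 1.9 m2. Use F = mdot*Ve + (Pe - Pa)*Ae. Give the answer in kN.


F = 314.8 * 4146 + (86643 - 19508) * 1.9 = 1.4327e+06 N = 1432.7 kN

1432.7 kN


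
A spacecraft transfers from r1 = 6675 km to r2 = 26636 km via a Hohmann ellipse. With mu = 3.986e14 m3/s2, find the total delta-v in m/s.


V1 = sqrt(mu/r1) = 7727.57 m/s
dV1 = V1*(sqrt(2*r2/(r1+r2)) - 1) = 2044.77 m/s
V2 = sqrt(mu/r2) = 3868.42 m/s
dV2 = V2*(1 - sqrt(2*r1/(r1+r2))) = 1419.47 m/s
Total dV = 3464 m/s

3464 m/s


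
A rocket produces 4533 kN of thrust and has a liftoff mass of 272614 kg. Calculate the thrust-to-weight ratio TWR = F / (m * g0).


TWR = 4533000 / (272614 * 9.81) = 1.69

1.69


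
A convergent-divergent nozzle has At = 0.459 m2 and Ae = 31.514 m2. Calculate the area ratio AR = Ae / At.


AR = 31.514 / 0.459 = 68.7

68.7


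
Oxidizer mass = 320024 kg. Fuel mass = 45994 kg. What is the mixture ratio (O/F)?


MR = 320024 / 45994 = 6.96

6.96


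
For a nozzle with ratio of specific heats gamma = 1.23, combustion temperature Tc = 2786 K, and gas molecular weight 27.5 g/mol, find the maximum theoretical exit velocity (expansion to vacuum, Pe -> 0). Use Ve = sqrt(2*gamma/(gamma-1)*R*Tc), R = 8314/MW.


R = 8314 / 27.5 = 302.33 J/(kg.K)
Ve = sqrt(2 * 1.23 / (1.23 - 1) * 302.33 * 2786) = 3001 m/s

3001 m/s


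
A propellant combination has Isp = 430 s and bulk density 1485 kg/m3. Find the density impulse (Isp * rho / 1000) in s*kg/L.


rho*Isp = 430 * 1485 / 1000 = 639 s*kg/L

639 s*kg/L


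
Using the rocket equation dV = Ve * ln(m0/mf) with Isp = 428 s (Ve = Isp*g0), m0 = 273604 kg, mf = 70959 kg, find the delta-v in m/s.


Ve = 428 * 9.81 = 4198.68 m/s
dV = 4198.68 * ln(273604/70959) = 5666 m/s

5666 m/s


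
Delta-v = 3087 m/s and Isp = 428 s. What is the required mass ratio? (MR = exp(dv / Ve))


Ve = 428 * 9.81 = 4198.68 m/s
MR = exp(3087 / 4198.68) = 2.086

2.086


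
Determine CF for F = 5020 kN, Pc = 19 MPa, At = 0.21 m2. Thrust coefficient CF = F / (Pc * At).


CF = 5020000 / (19e6 * 0.21) = 1.26

1.26


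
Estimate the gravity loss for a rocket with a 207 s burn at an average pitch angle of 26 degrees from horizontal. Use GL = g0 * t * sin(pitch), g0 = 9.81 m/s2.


GL = 9.81 * 207 * sin(26 deg) = 890 m/s

890 m/s


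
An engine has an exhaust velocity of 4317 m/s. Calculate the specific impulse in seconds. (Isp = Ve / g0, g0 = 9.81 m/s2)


Isp = Ve / g0 = 4317 / 9.81 = 440.1 s

440.1 s


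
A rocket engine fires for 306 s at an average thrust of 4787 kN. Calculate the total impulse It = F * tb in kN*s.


It = 4787 * 306 = 1464822 kN*s

1464822 kN*s


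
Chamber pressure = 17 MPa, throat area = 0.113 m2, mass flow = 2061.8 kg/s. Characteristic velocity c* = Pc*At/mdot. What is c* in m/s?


c* = 17e6 * 0.113 / 2061.8 = 932 m/s

932 m/s


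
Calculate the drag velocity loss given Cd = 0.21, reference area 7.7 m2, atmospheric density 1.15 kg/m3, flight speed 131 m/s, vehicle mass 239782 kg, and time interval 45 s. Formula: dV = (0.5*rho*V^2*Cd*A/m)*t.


D = 0.5 * 1.15 * 131^2 * 0.21 * 7.7 = 15955.87 N
a = 15955.87 / 239782 = 0.0665 m/s2
dV = 0.0665 * 45 = 3.0 m/s

3.0 m/s


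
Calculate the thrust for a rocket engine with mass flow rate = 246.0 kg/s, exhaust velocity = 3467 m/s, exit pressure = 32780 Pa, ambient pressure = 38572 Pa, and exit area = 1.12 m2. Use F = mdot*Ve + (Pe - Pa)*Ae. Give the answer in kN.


F = 246.0 * 3467 + (32780 - 38572) * 1.12 = 846395.0 N = 846.4 kN

846.4 kN


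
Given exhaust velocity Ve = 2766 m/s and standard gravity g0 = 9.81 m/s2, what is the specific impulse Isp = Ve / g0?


Isp = Ve / g0 = 2766 / 9.81 = 282.0 s

282.0 s


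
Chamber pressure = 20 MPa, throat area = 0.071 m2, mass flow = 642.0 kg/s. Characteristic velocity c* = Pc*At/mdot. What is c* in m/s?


c* = 20e6 * 0.071 / 642.0 = 2212 m/s

2212 m/s


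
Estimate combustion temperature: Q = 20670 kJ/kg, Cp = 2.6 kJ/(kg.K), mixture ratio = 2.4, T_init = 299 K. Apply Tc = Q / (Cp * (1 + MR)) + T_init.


Tc = 20670 / (2.6 * (1 + 2.4)) + 299 = 2637 K

2637 K


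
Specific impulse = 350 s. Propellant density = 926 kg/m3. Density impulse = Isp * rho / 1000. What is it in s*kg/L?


rho*Isp = 350 * 926 / 1000 = 324 s*kg/L

324 s*kg/L


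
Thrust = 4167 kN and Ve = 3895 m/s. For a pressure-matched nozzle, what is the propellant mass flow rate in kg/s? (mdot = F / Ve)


mdot = F / Ve = 4167000 / 3895 = 1069.8 kg/s

1069.8 kg/s


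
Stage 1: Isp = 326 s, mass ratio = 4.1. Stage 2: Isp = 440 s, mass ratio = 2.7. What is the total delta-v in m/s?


dV1 = 326 * 9.81 * ln(4.1) = 4512.4 m/s
dV2 = 440 * 9.81 * ln(2.7) = 4287.3 m/s
Total dV = 4512.4 + 4287.3 = 8799.7 m/s ~ 8800 m/s

8800 m/s


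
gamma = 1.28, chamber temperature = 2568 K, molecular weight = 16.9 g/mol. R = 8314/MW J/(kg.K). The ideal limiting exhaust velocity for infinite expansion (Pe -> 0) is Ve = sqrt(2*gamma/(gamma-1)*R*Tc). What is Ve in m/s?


R = 8314 / 16.9 = 491.95 J/(kg.K)
Ve = sqrt(2 * 1.28 / (1.28 - 1) * 491.95 * 2568) = 3399 m/s

3399 m/s
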